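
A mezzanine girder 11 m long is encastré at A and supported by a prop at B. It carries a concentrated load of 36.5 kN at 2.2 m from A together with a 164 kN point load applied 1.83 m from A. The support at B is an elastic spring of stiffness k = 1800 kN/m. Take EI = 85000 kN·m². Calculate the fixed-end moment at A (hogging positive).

M_A = 296.2 kN·m

Take the reaction at B as the redundant and release it; the primary structure is a cantilever fixed at A.
Downward deflection at the released point B due to the loads:
  point load 36.5 at a = 2.2: Pa²(3L − a)/(6EI) = 906.9/EI
  point load 164 at a = 1.83: Pa²(3L − a)/(6EI) = 2853/EI
  δ_0 = 3760/EI
Flexibility coefficient — unit upward force at B: δ_{BB} = L³/(3EI) = 443.7/EI.
With EI = 85000 kN·m²: δ_0 = 0.044236 m and δ_{BB} = 0.00522 m/kN.
Compatibility — the spring shortens by R_B/k under the reaction it provides: δ_0 − R_B·δ_{BB} = R_B/k. With 1/k = 0.000556 m/kN, R_B = δ_0 / (δ_{BB} + 1/k) = 0.044236 / (0.00522 + 0.000556) = 7.66 kN.
Moment equilibrium about A: M_A = Σ(load moments about A) − R_B·L = 380.4 − 7.66×11 = 296.2 kN·m.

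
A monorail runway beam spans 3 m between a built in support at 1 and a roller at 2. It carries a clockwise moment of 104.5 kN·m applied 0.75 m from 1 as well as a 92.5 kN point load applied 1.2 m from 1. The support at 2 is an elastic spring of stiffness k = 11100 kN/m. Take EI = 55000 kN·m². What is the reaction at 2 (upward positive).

Choose R_2 as the redundant. The primary structure is the cantilever fixed at 1.
Downward deflection at the released point 2 due to the loads:
  clockwise couple 104.5 at a = 0.75: M₀a(2L − a)/(2EI) = 205.7/EI
  point load 92.5 at a = 1.2: Pa²(3L − a)/(6EI) = 173.2/EI
  δ_0 = 378.9/EI
Tip deflection under a unit load at 2: L³/(3EI) = 9/EI.
With EI = 55000 kN·m²: δ_0 = 0.006889 m and δ_{22} = 0.000164 m/kN.
Compatibility — the spring shortens by R_2/k under the reaction it provides: δ_0 − R_2·δ_{22} = R_2/k. With 1/k = 0.00009 m/kN, R_2 = δ_0 / (δ_{22} + 1/k) = 0.006889 / (0.000164 + 0.00009) = 27.15 kN.

R_2 = 27.15 kN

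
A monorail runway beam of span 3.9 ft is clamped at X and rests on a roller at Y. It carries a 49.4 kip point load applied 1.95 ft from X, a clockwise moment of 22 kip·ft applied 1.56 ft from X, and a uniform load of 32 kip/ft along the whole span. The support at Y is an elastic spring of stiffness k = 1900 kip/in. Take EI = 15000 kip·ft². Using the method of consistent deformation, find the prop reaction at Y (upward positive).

R_Y = 65.47 kip

Choose R_Y as the redundant. The primary structure is the cantilever fixed at X.
Primary-structure tip deflection at Y by superposition:
  point load 49.4 at a = 1.95: Pa²(3L − a)/(6EI) = 305.2/EI
  clockwise couple 22 at a = 1.56: M₀a(2L − a)/(2EI) = 107.1/EI
  UDL 32: wL⁴/(8EI) = 925.4/EI
  δ_0 = 1338/EI
Flexibility coefficient — unit upward force at Y: δ_{YY} = L³/(3EI) = 19.77/EI.
With EI = 15000 kip·ft²: δ_0 = 0.08918 ft and δ_{YY} = 0.001318 ft/kip.
Compatibility — the spring shortens by R_Y/k under the reaction it provides: δ_0 − R_Y·δ_{YY} = R_Y/k. With 1/k = 1/(1900×12) ft/kip = 0.000044 ft/kip, R_Y = δ_0 / (δ_{YY} + 1/k) = 0.08918 / (0.001318 + 0.000044) = 65.47 kip.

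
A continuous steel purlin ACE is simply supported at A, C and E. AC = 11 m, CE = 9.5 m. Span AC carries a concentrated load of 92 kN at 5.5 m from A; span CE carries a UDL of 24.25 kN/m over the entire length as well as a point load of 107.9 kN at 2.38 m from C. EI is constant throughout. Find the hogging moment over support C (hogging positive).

M_C = 306.6 kN·m

Release continuity at C by inserting a hinge; the redundant is the internal moment M_C. The primary structure is two simply-supported spans AC and CE.
End slopes at the hinge C, treating each span as simply supported:
  span AC: point load 92 at a = 5.5: Pab(L + a)/(6LEI) = 695.8/EI
  span CE: UDL 24.25: wL³/(24EI) = 866.3/EI
  span CE: point load 107.9 at a = 2.38: Pab(L + b)/(6LEI) = 533.1/EI
  relative rotation θ_0 = (695.8 + 1399)/EI = 2095/EI
A unit hogging moment at C produces rotation L₁/(3EI) + L₂/(3EI) = 6.833/EI.
Slope continuity at C: θ_0 = M_C·6.833/EI, so M_C = 2095/6.833 = 306.6 kN·m (hogging).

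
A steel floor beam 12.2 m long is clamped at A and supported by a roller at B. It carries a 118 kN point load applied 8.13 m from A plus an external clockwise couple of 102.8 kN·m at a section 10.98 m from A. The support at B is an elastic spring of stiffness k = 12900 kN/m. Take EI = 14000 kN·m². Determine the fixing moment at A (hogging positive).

M_A = 165.2 kN·m

Choose R_B as the redundant. The primary structure is the cantilever fixed at A.
Downward deflection at the released point B due to the loads:
  point load 118 at a = 8.13: Pa²(3L − a)/(6EI) = 37008/EI
  clockwise couple 102.8 at a = 10.98: M₀a(2L − a)/(2EI) = 7574/EI
  δ_0 = 44582/EI
Flexibility coefficient — unit upward force at B: δ_{BB} = L³/(3EI) = 605.3/EI.
With EI = 14000 kN·m²: δ_0 = 3.1844 m and δ_{BB} = 0.043234 m/kN.
Compatibility — the spring shortens by R_B/k under the reaction it provides: δ_0 − R_B·δ_{BB} = R_B/k. With 1/k = 0.000078 m/kN, R_B = δ_0 / (δ_{BB} + 1/k) = 3.1844 / (0.043234 + 0.000078) = 73.52 kN.
Moment equilibrium about A: M_A = Σ(load moments about A) − R_B·L = 1062 − 73.52×12.2 = 165.2 kN·m.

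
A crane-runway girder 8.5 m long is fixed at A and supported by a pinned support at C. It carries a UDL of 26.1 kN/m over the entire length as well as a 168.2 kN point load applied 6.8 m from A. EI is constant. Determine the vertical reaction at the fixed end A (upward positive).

R_A = 188.4 kN

Take the reaction at C as the redundant and release it; the primary structure is a cantilever fixed at A.
Free-end deflection of the primary structure under the applied loading (downward +):
  UDL 26.1: wL⁴/(8EI) = 17030/EI
  point load 168.2 at a = 6.8: Pa²(3L − a)/(6EI) = 24240/EI
  δ_0 = 41271/EI
Flexibility coefficient — unit upward force at C: δ_{CC} = L³/(3EI) = 204.7/EI.
The prop prevents deflection at C: R_C = δ_0/δ_{CC} = 41271/204.7 = 201.6 kN.
Vertical equilibrium: R_A = ΣP − R_C = 390.1 − 201.6 = 188.4 kN.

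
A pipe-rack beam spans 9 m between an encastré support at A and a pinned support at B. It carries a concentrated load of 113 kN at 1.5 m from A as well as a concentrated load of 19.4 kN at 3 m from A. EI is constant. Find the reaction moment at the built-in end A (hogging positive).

Remove the prop at B; the released (primary) structure is a cantilever built in at A.
Free-end deflection of the primary structure under the applied loading (downward +):
  point load 113 at a = 1.5: Pa²(3L − a)/(6EI) = 1081/EI
  point load 19.4 at a = 3: Pa²(3L − a)/(6EI) = 698.4/EI
  δ_0 = 1779/EI
Tip deflection under a unit load at B: L³/(3EI) = 243/EI.
The prop prevents deflection at B: R_B = δ_0/δ_{BB} = 1779/243 = 7.321 kN.
Moment equilibrium about A: M_A = Σ(load moments about A) − R_B·L = 227.7 − 7.321×9 = 161.8 kN·m.

M_A = 161.8 kN·m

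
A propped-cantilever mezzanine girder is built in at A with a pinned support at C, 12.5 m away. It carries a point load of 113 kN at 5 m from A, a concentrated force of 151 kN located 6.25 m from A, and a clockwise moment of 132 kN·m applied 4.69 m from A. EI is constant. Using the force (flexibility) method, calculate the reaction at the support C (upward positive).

Choose R_C as the redundant. The primary structure is the cantilever fixed at A.
Primary-structure tip deflection at C by superposition:
  point load 113 at a = 5: Pa²(3L − a)/(6EI) = 15302/EI
  point load 151 at a = 6.25: Pa²(3L − a)/(6EI) = 30721/EI
  clockwise couple 132 at a = 4.69: M₀a(2L − a)/(2EI) = 6287/EI
  δ_0 = 52310/EI
Flexibility coefficient — unit upward force at C: δ_{CC} = L³/(3EI) = 651/EI.
The prop prevents deflection at C: R_C = δ_0/δ_{CC} = 52310/651 = 80.35 kN.

R_C = 80.35 kN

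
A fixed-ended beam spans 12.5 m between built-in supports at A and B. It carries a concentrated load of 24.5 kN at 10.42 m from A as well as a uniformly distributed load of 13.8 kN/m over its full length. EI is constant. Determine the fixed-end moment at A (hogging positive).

Release both end moments; the primary structure is a simply-supported span AB with redundants M_A and M_B.
On the primary (simply-supported) span, the end slopes from the loading are:
  at A: point load 24.5 at a = 10.42: Pab(L + b)/(6LEI) = 103.2/EI
  at B: point load 24.5 at a = 10.42: Pab(L + a)/(6LEI) = 162.3/EI
  at A: UDL 13.8: wL³/(24EI) = 1123/EI
  at B: UDL 13.8: wL³/(24EI) = 1123/EI
  θ_A0 = 1226/EI,  θ_B0 = 1285/EI
Flexibility coefficients: a unit moment at one end gives L/(3EI) there and L/(6EI) at the far end, so f₁₁ = f₂₂ = 4.167/EI and f₁₂ = f₂₁ = 2.083/EI.
Compatibility — zero rotation at each built-in end:
  4.167 M_A + 2.083 M_B = 1226
  2.083 M_A + 4.167 M_B = 1285
Solving the pair gives M_A = 186.8 kN·m and M_B = 215.1 kN·m (hogging).

M_A = 186.8 kN·m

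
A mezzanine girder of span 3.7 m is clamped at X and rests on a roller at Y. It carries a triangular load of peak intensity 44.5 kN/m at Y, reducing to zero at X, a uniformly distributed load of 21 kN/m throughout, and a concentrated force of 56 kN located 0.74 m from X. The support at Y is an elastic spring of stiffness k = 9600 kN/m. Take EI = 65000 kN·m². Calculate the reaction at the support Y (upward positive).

R_Y = 55.35 kN

Remove the prop at Y; the released (primary) structure is a cantilever built in at X.
Primary-structure tip deflection at Y by superposition:
  triangular load, peak 44.5 at the free end: 11w₀L⁴/(120EI) = 764.5/EI
  UDL 21: wL⁴/(8EI) = 492/EI
  point load 56 at a = 0.74: Pa²(3L − a)/(6EI) = 52.95/EI
  δ_0 = 1309/EI
Flexibility coefficient — unit upward force at Y: δ_{YY} = L³/(3EI) = 16.88/EI.
With EI = 65000 kN·m²: δ_0 = 0.020145 m and δ_{YY} = 0.00026 m/kN.
Compatibility — the spring shortens by R_Y/k under the reaction it provides: δ_0 − R_Y·δ_{YY} = R_Y/k. With 1/k = 0.000104 m/kN, R_Y = δ_0 / (δ_{YY} + 1/k) = 0.020145 / (0.00026 + 0.000104) = 55.35 kN.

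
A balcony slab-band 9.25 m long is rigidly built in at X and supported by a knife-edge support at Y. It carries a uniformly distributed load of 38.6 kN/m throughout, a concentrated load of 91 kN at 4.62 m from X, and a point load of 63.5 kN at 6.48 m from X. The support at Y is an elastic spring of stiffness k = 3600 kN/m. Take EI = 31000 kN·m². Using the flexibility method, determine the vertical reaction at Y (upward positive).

Take the reaction at Y as the redundant and release it; the primary structure is a cantilever fixed at X.
Primary-structure tip deflection at Y by superposition:
  UDL 38.6: wL⁴/(8EI) = 35324/EI
  point load 91 at a = 4.62: Pa²(3L − a)/(6EI) = 7488/EI
  point load 63.5 at a = 6.48: Pa²(3L − a)/(6EI) = 9452/EI
  δ_0 = 52264/EI
Flexibility coefficient — unit upward force at Y: δ_{YY} = L³/(3EI) = 263.8/EI.
With EI = 31000 kN·m²: δ_0 = 1.6859 m and δ_{YY} = 0.00851 m/kN.
Compatibility — the spring shortens by R_Y/k under the reaction it provides: δ_0 − R_Y·δ_{YY} = R_Y/k. With 1/k = 0.000278 m/kN, R_Y = δ_0 / (δ_{YY} + 1/k) = 1.6859 / (0.00851 + 0.000278) = 191.8 kN.

R_Y = 191.8 kN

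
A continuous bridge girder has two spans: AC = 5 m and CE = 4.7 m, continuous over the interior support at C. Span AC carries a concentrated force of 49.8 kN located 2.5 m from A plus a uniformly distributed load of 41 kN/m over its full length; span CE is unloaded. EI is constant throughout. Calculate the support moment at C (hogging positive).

M_C = 90.11 kN·m

Insert a hinge at C; M_C is the redundant, and each span becomes simply supported.
End slopes at the hinge C, treating each span as simply supported:
  span AC: point load 49.8 at a = 2.5: Pab(L + a)/(6LEI) = 77.81/EI
  span AC: UDL 41: wL³/(24EI) = 213.5/EI
  relative rotation θ_0 = (291.4 + 0)/EI = 291.4/EI
A unit hogging moment at C produces rotation L₁/(3EI) + L₂/(3EI) = 3.233/EI.
Slope continuity at C: θ_0 = M_C·3.233/EI, so M_C = 291.4/3.233 = 90.11 kN·m (hogging).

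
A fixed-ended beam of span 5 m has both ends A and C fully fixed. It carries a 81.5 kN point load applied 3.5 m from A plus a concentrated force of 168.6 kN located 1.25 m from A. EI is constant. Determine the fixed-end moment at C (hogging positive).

M_C = 99.42 kN·m

Take the two fixed-end moments M_A, M_C as redundants; the released structure is the simple span AC.
On the primary (simply-supported) span, the end slopes from the loading are:
  at A: point load 81.5 at a = 3.5: Pab(L + b)/(6LEI) = 92.71/EI
  at C: point load 81.5 at a = 3.5: Pab(L + a)/(6LEI) = 121.2/EI
  at A: point load 168.6 at a = 1.25: Pab(L + b)/(6LEI) = 230.5/EI
  at C: point load 168.6 at a = 1.25: Pab(L + a)/(6LEI) = 164.6/EI
  θ_A0 = 323.2/EI,  θ_C0 = 285.9/EI
Flexibility coefficients: a unit moment at one end gives L/(3EI) there and L/(6EI) at the far end, so f₁₁ = f₂₂ = 1.667/EI and f₁₂ = f₂₁ = 0.8333/EI.
Compatibility — zero rotation at each built-in end:
  1.667 M_A + 0.8333 M_C = 323.2
  0.8333 M_A + 1.667 M_C = 285.9
Solving the pair gives M_A = 144.2 kN·m and M_C = 99.42 kN·m (hogging).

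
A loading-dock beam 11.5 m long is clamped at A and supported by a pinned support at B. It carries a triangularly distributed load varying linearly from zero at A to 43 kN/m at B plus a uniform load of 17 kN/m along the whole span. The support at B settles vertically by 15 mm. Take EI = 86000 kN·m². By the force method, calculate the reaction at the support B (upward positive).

Choose R_B as the redundant. The primary structure is the cantilever fixed at A.
Downward deflection at the released point B due to the loads:
  triangular load, peak 43 at the free end: 11w₀L⁴/(120EI) = 68940/EI
  UDL 17: wL⁴/(8EI) = 37166/EI
  δ_0 = 106106/EI
Flexibility coefficient — unit upward force at B: δ_{BB} = L³/(3EI) = 507/EI.
With EI = 86000 kN·m²: δ_0 = 1.2338 m and δ_{BB} = 0.005895 m/kN.
Compatibility — the beam at B must follow the support down by 0.015 m: δ_0 − R_B·δ_{BB} = 0.015, so R_B = (1.2338 − 0.015)/0.005895 = 206.8 kN.

R_B = 206.8 kN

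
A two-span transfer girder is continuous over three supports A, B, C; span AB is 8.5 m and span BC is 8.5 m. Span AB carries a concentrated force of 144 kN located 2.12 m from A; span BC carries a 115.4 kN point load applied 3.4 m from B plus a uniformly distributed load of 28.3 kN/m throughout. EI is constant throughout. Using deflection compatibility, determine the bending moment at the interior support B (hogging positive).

M_B = 293.5 kN·m

Release continuity at B by inserting a hinge; the redundant is the internal moment M_B. The primary structure is two simply-supported spans AB and BC.
End slopes at the hinge B, treating each span as simply supported:
  span AB: point load 144 at a = 2.12: Pab(L + a)/(6LEI) = 405.6/EI
  span BC: point load 115.4 at a = 3.4: Pab(L + b)/(6LEI) = 533.6/EI
  span BC: UDL 28.3: wL³/(24EI) = 724.2/EI
  relative rotation θ_0 = (405.6 + 1258)/EI = 1663/EI
A unit hogging moment at B produces rotation L₁/(3EI) + L₂/(3EI) = 5.667/EI.
Compatibility: M_B·(L₁+L₂)/(3EI) = θ_0, giving M_B = 293.5 kN·m (hogging).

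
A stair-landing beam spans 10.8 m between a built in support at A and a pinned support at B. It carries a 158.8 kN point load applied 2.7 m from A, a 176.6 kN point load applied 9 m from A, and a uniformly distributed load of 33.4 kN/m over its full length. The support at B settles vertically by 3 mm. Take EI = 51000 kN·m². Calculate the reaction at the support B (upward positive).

Release the roller at B. Primary structure: cantilever fixed at A.
Deflection at B on the released cantilever, summing each load's contribution:
  point load 158.8 at a = 2.7: Pa²(3L − a)/(6EI) = 5730/EI
  point load 176.6 at a = 9: Pa²(3L − a)/(6EI) = 55788/EI
  UDL 33.4: wL⁴/(8EI) = 56800/EI
  δ_0 = 118319/EI
Flexibility coefficient — unit upward force at B: δ_{BB} = L³/(3EI) = 419.9/EI.
With EI = 51000 kN·m²: δ_0 = 2.32 m and δ_{BB} = 0.008233 m/kN.
Compatibility — the beam at B must follow the support down by 0.003 m: δ_0 − R_B·δ_{BB} = 0.003, so R_B = (2.32 − 0.003)/0.008233 = 281.4 kN.

R_B = 281.4 kN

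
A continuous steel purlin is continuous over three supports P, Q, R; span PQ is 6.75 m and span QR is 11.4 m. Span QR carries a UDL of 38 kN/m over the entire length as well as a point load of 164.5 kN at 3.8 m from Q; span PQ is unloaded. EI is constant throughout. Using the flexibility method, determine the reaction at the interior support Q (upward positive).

R_Q = 469.2 kN

Insert a hinge at Q; M_Q is the redundant, and each span becomes simply supported.
Rotations at Q on the released spans (each span's end-slope, ×1/EI):
  span QR: UDL 38: wL³/(24EI) = 2346/EI
  span QR: point load 164.5 at a = 3.8: Pab(L + b)/(6LEI) = 1320/EI
  relative rotation θ_0 = (0 + 3665)/EI = 3665/EI
A unit hogging moment at Q produces rotation L₁/(3EI) + L₂/(3EI) = 6.05/EI.
Compatibility: M_Q·(L₁+L₂)/(3EI) = θ_0, giving M_Q = 605.9 kN·m (hogging).
Span PQ, ΣM about P with M_Q applied at Q: R_Q^{PQ}·6.75 = 0 + 605.9, so R_Q^{PQ} = 89.76 kN and R_P = 0 − 89.76 = -89.76 kN.
Span QR, ΣM about R: R_Q^{QR}·11.4 = 3719 + 605.9, so R_Q^{QR} = 379.4 kN and R_R = 597.7 − 379.4 = 218.3 kN.
R_Q = 89.76 + 379.4 = 469.2 kN.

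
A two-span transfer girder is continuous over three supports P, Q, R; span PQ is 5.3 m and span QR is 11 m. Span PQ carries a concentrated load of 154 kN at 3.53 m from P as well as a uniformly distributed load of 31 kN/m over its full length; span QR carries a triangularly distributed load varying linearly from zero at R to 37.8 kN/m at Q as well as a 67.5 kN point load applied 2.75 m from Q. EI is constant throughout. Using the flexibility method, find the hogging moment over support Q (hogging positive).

M_Q = 372.5 kN·m

Take M_Q as the redundant. Released structure: two simple spans PQ and QR with a hinge at Q.
End slopes at the hinge Q, treating each span as simply supported:
  span PQ: point load 154 at a = 3.53: Pab(L + a)/(6LEI) = 267.2/EI
  span PQ: UDL 31: wL³/(24EI) = 192.3/EI
  span QR: triangular load, peak 37.8: w₀L³/(45EI) = 1118/EI
  span QR: point load 67.5 at a = 2.75: Pab(L + b)/(6LEI) = 446.7/EI
  relative rotation θ_0 = (459.5 + 1565)/EI = 2024/EI
A unit hogging moment at Q produces rotation L₁/(3EI) + L₂/(3EI) = 5.433/EI.
Compatibility: M_Q·(L₁+L₂)/(3EI) = θ_0, giving M_Q = 372.5 kN·m (hogging).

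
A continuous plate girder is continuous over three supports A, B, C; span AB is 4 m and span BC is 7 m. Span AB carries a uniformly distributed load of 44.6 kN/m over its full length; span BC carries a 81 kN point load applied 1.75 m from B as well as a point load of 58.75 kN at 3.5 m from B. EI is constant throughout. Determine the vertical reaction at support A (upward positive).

Release continuity at B by inserting a hinge; the redundant is the internal moment M_B. The primary structure is two simply-supported spans AB and BC.
Discontinuity in slope at B on the released structure — sum the simple-span end rotations:
  span AB: UDL 44.6: wL³/(24EI) = 118.9/EI
  span BC: point load 81 at a = 1.75: Pab(L + b)/(6LEI) = 217.1/EI
  span BC: point load 58.75 at a = 3.5: Pab(L + b)/(6LEI) = 179.9/EI
  relative rotation θ_0 = (118.9 + 397)/EI = 515.9/EI
A unit hogging moment at B produces rotation L₁/(3EI) + L₂/(3EI) = 3.667/EI.
Compatibility: M_B·(L₁+L₂)/(3EI) = θ_0, giving M_B = 140.7 kN·m (hogging).
Span AB, ΣM about A with M_B applied at B: R_B^{AB}·4 = 356.8 + 140.7, so R_B^{AB} = 124.4 kN and R_A = 178.4 − 124.4 = 54.02 kN.

R_A = 54.02 kN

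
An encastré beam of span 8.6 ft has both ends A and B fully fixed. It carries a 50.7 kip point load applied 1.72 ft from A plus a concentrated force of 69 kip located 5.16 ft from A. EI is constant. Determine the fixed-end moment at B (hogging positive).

M_B = 99.4 kip·ft

Release both end moments; the primary structure is a simply-supported span AB with redundants M_A and M_B.
On the primary (simply-supported) span, the end slopes from the loading are:
  at A: point load 50.7 at a = 1.72: Pab(L + b)/(6LEI) = 180/EI
  at B: point load 50.7 at a = 1.72: Pab(L + a)/(6LEI) = 120/EI
  at A: point load 69 at a = 5.16: Pab(L + b)/(6LEI) = 285.8/EI
  at B: point load 69 at a = 5.16: Pab(L + a)/(6LEI) = 326.6/EI
  θ_A0 = 465.8/EI,  θ_B0 = 446.6/EI
Flexibility coefficients: a unit moment at one end gives L/(3EI) there and L/(6EI) at the far end, so f₁₁ = f₂₂ = 2.867/EI and f₁₂ = f₂₁ = 1.433/EI.
Compatibility — zero rotation at each built-in end:
  2.867 M_A + 1.433 M_B = 465.8
  1.433 M_A + 2.867 M_B = 446.6
Solving the pair gives M_A = 112.8 kip·ft and M_B = 99.4 kip·ft (hogging).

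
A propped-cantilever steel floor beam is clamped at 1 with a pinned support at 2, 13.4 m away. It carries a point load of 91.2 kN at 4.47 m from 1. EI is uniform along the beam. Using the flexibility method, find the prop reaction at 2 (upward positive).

R_2 = 13.53 kN

Release the roller at 2. Primary structure: cantilever fixed at 1.
Deflection at 2 on the released cantilever, summing each load's contribution:
  point load 91.2 at a = 4.47: Pa²(3L − a)/(6EI) = 10852/EI
Flexibility coefficient — unit upward force at 2: δ_{22} = L³/(3EI) = 802/EI.
Compatibility at 2: δ_0 − R_2·δ_{22} = 0, so R_2 = 10852/802 = 13.53 kN.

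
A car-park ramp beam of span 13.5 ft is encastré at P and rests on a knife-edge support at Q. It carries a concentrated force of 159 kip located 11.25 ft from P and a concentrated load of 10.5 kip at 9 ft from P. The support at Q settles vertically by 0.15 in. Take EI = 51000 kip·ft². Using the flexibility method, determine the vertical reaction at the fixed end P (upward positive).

R_P = 45.21 kip

Take the reaction at Q as the redundant and release it; the primary structure is a cantilever fixed at P.
Free-end deflection of the primary structure under the applied loading (downward +):
  point load 159 at a = 11.25: Pa²(3L − a)/(6EI) = 98102/EI
  point load 10.5 at a = 9: Pa²(3L − a)/(6EI) = 4465/EI
  δ_0 = 102567/EI
Tip deflection under a unit load at Q: L³/(3EI) = 820.1/EI.
With EI = 51000 kip·ft²: δ_0 = 2.0111 ft and δ_{QQ} = 0.016081 ft/kip.
Compatibility — the beam at Q must follow the support down by 0.0125 ft: δ_0 − R_Q·δ_{QQ} = 0.0125, so R_Q = (2.0111 − 0.0125)/0.016081 = 124.3 kip.
Vertical equilibrium: R_P = ΣP − R_Q = 169.5 − 124.3 = 45.21 kip.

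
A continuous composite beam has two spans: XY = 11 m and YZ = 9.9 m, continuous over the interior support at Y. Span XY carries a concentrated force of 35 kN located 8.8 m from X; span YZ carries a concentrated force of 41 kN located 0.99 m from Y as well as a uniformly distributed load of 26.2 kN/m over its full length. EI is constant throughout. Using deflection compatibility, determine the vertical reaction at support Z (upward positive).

Take M_Y as the redundant. Released structure: two simple spans XY and YZ with a hinge at Y.
Discontinuity in slope at Y on the released structure — sum the simple-span end rotations:
  span XY: point load 35 at a = 8.8: Pab(L + a)/(6LEI) = 203.3/EI
  span YZ: point load 41 at a = 0.99: Pab(L + b)/(6LEI) = 114.5/EI
  span YZ: UDL 26.2: wL³/(24EI) = 1059/EI
  relative rotation θ_0 = (203.3 + 1174)/EI = 1377/EI
A unit hogging moment at Y produces rotation L₁/(3EI) + L₂/(3EI) = 6.967/EI.
Slope continuity at Y: θ_0 = M_Y·6.967/EI, so M_Y = 1377/6.967 = 197.7 kN·m (hogging).
Span YZ, ΣM about Z: R_Y^{YZ}·9.9 = 1649 + 197.7, so R_Y^{YZ} = 186.6 kN and R_Z = 300.4 − 186.6 = 113.8 kN.

R_Z = 113.8 kN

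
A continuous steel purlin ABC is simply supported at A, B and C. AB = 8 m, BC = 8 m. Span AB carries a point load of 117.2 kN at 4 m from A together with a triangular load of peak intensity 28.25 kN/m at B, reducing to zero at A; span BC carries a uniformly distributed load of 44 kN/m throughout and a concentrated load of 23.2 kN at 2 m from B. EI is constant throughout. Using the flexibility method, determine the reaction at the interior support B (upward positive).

Insert a hinge at B; M_B is the redundant, and each span becomes simply supported.
End slopes at the hinge B, treating each span as simply supported:
  span AB: point load 117.2 at a = 4: Pab(L + a)/(6LEI) = 468.8/EI
  span AB: triangular load, peak 28.25: w₀L³/(45EI) = 321.4/EI
  span BC: UDL 44: wL³/(24EI) = 938.7/EI
  span BC: point load 23.2 at a = 2: Pab(L + b)/(6LEI) = 81.2/EI
  relative rotation θ_0 = (790.2 + 1020)/EI = 1810/EI
A unit hogging moment at B produces rotation L₁/(3EI) + L₂/(3EI) = 5.333/EI.
Slope continuity at B: θ_0 = M_B·5.333/EI, so M_B = 1810/5.333 = 339.4 kN·m (hogging).
Span AB, ΣM about A with M_B applied at B: R_B^{AB}·8 = 1071 + 339.4, so R_B^{AB} = 176.4 kN and R_A = 230.2 − 176.4 = 53.84 kN.
Span BC, ΣM about C: R_B^{BC}·8 = 1547 + 339.4, so R_B^{BC} = 235.8 kN and R_C = 375.2 − 235.8 = 139.4 kN.
R_B = 176.4 + 235.8 = 412.2 kN.

R_B = 412.2 kN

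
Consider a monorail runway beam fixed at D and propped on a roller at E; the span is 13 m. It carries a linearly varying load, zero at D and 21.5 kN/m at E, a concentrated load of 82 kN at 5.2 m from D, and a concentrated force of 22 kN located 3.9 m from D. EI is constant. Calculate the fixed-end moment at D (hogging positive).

M_D = 467.7 kN·m

Release the roller at E. Primary structure: cantilever fixed at D.
Primary-structure tip deflection at E by superposition:
  triangular load, peak 21.5 at the free end: 11w₀L⁴/(120EI) = 56289/EI
  point load 82 at a = 5.2: Pa²(3L − a)/(6EI) = 12491/EI
  point load 22 at a = 3.9: Pa²(3L − a)/(6EI) = 1958/EI
  δ_0 = 70737/EI
Flexibility coefficient — unit upward force at E: δ_{EE} = L³/(3EI) = 732.3/EI.
The prop prevents deflection at E: R_E = δ_0/δ_{EE} = 70737/732.3 = 96.59 kN.
Moment equilibrium about D: M_D = Σ(load moments about D) − R_E·L = 1723 − 96.59×13 = 467.7 kN·m.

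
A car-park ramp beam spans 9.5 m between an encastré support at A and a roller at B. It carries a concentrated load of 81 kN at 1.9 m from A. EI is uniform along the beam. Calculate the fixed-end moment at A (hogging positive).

Choose R_B as the redundant. The primary structure is the cantilever fixed at A.
Downward deflection at the released point B due to the loads:
  point load 81 at a = 1.9: Pa²(3L − a)/(6EI) = 1296/EI
Tip deflection under a unit load at B: L³/(3EI) = 285.8/EI.
Compatibility at B: δ_0 − R_B·δ_{BB} = 0, so R_B = 1296/285.8 = 4.536 kN.
Moment equilibrium about A: M_A = Σ(load moments about A) − R_B·L = 153.9 − 4.536×9.5 = 110.8 kN·m.

M_A = 110.8 kN·m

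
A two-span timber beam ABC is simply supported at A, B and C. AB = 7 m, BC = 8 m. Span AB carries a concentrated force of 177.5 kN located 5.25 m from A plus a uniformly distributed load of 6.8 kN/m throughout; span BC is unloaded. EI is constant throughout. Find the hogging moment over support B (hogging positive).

Take M_B as the redundant. Released structure: two simple spans AB and BC with a hinge at B.
Rotations at B on the released spans (each span's end-slope, ×1/EI):
  span AB: point load 177.5 at a = 5.25: Pab(L + a)/(6LEI) = 475.6/EI
  span AB: UDL 6.8: wL³/(24EI) = 97.18/EI
  relative rotation θ_0 = (572.8 + 0)/EI = 572.8/EI
A unit hogging moment at B produces rotation L₁/(3EI) + L₂/(3EI) = 5/EI.
Compatibility: M_B·(L₁+L₂)/(3EI) = θ_0, giving M_B = 114.6 kN·m (hogging).

M_B = 114.6 kN·m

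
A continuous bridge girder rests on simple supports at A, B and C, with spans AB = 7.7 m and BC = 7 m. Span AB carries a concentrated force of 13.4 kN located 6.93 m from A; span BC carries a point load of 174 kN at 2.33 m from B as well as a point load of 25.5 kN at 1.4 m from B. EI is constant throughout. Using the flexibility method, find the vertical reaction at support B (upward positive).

Release continuity at B by inserting a hinge; the redundant is the internal moment M_B. The primary structure is two simply-supported spans AB and BC.
Rotations at B on the released spans (each span's end-slope, ×1/EI):
  span AB: point load 13.4 at a = 6.93: Pab(L + a)/(6LEI) = 22.64/EI
  span BC: point load 174 at a = 2.33: Pab(L + b)/(6LEI) = 526.1/EI
  span BC: point load 25.5 at a = 1.4: Pab(L + b)/(6LEI) = 59.98/EI
  relative rotation θ_0 = (22.64 + 586)/EI = 608.7/EI
A unit hogging moment at B produces rotation L₁/(3EI) + L₂/(3EI) = 4.9/EI.
Compatibility: M_B·(L₁+L₂)/(3EI) = θ_0, giving M_B = 124.2 kN·m (hogging).
Span AB, ΣM about A with M_B applied at B: R_B^{AB}·7.7 = 92.86 + 124.2, so R_B^{AB} = 28.19 kN and R_A = 13.4 − 28.19 = -14.79 kN.
Span BC, ΣM about C: R_B^{BC}·7 = 955.4 + 124.2, so R_B^{BC} = 154.2 kN and R_C = 199.5 − 154.2 = 45.27 kN.
R_B = 28.19 + 154.2 = 182.4 kN.

R_B = 182.4 kN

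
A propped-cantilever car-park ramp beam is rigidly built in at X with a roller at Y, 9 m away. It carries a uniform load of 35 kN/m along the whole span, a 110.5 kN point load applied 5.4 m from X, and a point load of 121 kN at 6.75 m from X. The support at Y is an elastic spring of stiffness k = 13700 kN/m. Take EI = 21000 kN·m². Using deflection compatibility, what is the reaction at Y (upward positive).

R_Y = 240.9 kN

Remove the prop at Y; the released (primary) structure is a cantilever built in at X.
Downward deflection at the released point Y due to the loads:
  UDL 35: wL⁴/(8EI) = 28704/EI
  point load 110.5 at a = 5.4: Pa²(3L − a)/(6EI) = 11600/EI
  point load 121 at a = 6.75: Pa²(3L − a)/(6EI) = 18607/EI
  δ_0 = 58911/EI
Tip deflection under a unit load at Y: L³/(3EI) = 243/EI.
With EI = 21000 kN·m²: δ_0 = 2.8053 m and δ_{YY} = 0.011571 m/kN.
Compatibility — the spring shortens by R_Y/k under the reaction it provides: δ_0 − R_Y·δ_{YY} = R_Y/k. With 1/k = 0.000073 m/kN, R_Y = δ_0 / (δ_{YY} + 1/k) = 2.8053 / (0.011571 + 0.000073) = 240.9 kN.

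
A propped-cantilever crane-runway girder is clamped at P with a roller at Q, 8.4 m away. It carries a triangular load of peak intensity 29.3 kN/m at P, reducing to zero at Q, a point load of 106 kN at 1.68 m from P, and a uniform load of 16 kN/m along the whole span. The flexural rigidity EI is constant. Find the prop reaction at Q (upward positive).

Remove the prop at Q; the released (primary) structure is a cantilever built in at P.
Primary-structure tip deflection at Q by superposition:
  triangular load, peak 29.3 at the fixed end: w₀L⁴/(30EI) = 4863/EI
  point load 106 at a = 1.68: Pa²(3L − a)/(6EI) = 1173/EI
  UDL 16: wL⁴/(8EI) = 9957/EI
  δ_0 = 15993/EI
Tip deflection under a unit load at Q: L³/(3EI) = 197.6/EI.
The prop prevents deflection at Q: R_Q = δ_0/δ_{QQ} = 15993/197.6 = 80.95 kN.

R_Q = 80.95 kN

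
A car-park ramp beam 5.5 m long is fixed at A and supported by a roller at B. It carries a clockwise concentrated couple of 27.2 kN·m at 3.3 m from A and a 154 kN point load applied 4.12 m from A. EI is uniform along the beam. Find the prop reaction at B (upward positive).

R_B = 103.5 kN

Choose R_B as the redundant. The primary structure is the cantilever fixed at A.
Downward deflection at the released point B due to the loads:
  clockwise couple 27.2 at a = 3.3: M₀a(2L − a)/(2EI) = 345.6/EI
  point load 154 at a = 4.12: Pa²(3L − a)/(6EI) = 5394/EI
  δ_0 = 5739/EI
Tip deflection under a unit load at B: L³/(3EI) = 55.46/EI.
Compatibility at B: δ_0 − R_B·δ_{BB} = 0, so R_B = 5739/55.46 = 103.5 kN.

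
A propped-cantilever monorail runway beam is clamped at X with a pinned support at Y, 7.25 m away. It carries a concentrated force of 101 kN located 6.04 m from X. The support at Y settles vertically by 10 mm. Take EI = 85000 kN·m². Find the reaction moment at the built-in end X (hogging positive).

Remove the prop at Y; the released (primary) structure is a cantilever built in at X.
Deflection at Y on the released cantilever, summing each load's contribution:
  point load 101 at a = 6.04: Pa²(3L − a)/(6EI) = 9648/EI
Flexibility coefficient — unit upward force at Y: δ_{YY} = L³/(3EI) = 127/EI.
With EI = 85000 kN·m²: δ_0 = 0.1135 m and δ_{YY} = 0.001494 m/kN.
Compatibility — the beam at Y must follow the support down by 0.01 m: δ_0 − R_Y·δ_{YY} = 0.01, so R_Y = (0.1135 − 0.01)/0.001494 = 69.26 kN.
Moment equilibrium about X: M_X = Σ(load moments about X) − R_Y·L = 610 − 69.26×7.25 = 107.9 kN·m.

M_X = 107.9 kN·m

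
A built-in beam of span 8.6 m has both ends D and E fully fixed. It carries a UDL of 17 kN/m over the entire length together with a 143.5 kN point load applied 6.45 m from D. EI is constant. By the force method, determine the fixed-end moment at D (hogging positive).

M_D = 162.6 kN·m

Take the two fixed-end moments M_D, M_E as redundants; the released structure is the simple span DE.
Simple-span end rotations at D and E under the given loads:
  at D: UDL 17: wL³/(24EI) = 450.5/EI
  at E: UDL 17: wL³/(24EI) = 450.5/EI
  at D: point load 143.5 at a = 6.45: Pab(L + b)/(6LEI) = 414.6/EI
  at E: point load 143.5 at a = 6.45: Pab(L + a)/(6LEI) = 580.4/EI
  θ_D0 = 865.1/EI,  θ_E0 = 1031/EI
Flexibility coefficients: a unit moment at one end gives L/(3EI) there and L/(6EI) at the far end, so f₁₁ = f₂₂ = 2.867/EI and f₁₂ = f₂₁ = 1.433/EI.
Compatibility — zero rotation at each built-in end:
  2.867 M_D + 1.433 M_E = 865.1
  1.433 M_D + 2.867 M_E = 1031
Solving the pair gives M_D = 162.6 kN·m and M_E = 278.3 kN·m (hogging).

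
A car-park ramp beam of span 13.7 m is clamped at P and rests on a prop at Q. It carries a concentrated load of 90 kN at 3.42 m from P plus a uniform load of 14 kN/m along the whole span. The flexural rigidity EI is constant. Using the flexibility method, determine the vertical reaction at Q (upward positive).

R_Q = 79.64 kN

Take the reaction at Q as the redundant and release it; the primary structure is a cantilever fixed at P.
Deflection at Q on the released cantilever, summing each load's contribution:
  point load 90 at a = 3.42: Pa²(3L − a)/(6EI) = 6611/EI
  UDL 14: wL⁴/(8EI) = 61648/EI
  δ_0 = 68259/EI
Flexibility coefficient — unit upward force at Q: δ_{QQ} = L³/(3EI) = 857.1/EI.
The prop prevents deflection at Q: R_Q = δ_0/δ_{QQ} = 68259/857.1 = 79.64 kN.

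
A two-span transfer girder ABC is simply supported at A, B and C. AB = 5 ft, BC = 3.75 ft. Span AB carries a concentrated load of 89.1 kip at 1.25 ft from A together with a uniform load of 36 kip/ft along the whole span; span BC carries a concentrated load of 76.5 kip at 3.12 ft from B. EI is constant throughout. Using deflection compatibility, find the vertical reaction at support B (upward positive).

Insert a hinge at B; M_B is the redundant, and each span becomes simply supported.
Discontinuity in slope at B on the released structure — sum the simple-span end rotations:
  span AB: point load 89.1 at a = 1.25: Pab(L + a)/(6LEI) = 87.01/EI
  span AB: UDL 36: wL³/(24EI) = 187.5/EI
  span BC: point load 76.5 at a = 3.12: Pab(L + b)/(6LEI) = 29.27/EI
  relative rotation θ_0 = (274.5 + 29.27)/EI = 303.8/EI
A unit hogging moment at B produces rotation L₁/(3EI) + L₂/(3EI) = 2.917/EI.
Compatibility: M_B·(L₁+L₂)/(3EI) = θ_0, giving M_B = 104.2 kip·ft (hogging).
Span AB, ΣM about A with M_B applied at B: R_B^{AB}·5 = 561.4 + 104.2, so R_B^{AB} = 133.1 kip and R_A = 269.1 − 133.1 = 136 kip.
Span BC, ΣM about C: R_B^{BC}·3.75 = 48.2 + 104.2, so R_B^{BC} = 40.63 kip and R_C = 76.5 − 40.63 = 35.87 kip.
R_B = 133.1 + 40.63 = 173.7 kip.

R_B = 173.7 kip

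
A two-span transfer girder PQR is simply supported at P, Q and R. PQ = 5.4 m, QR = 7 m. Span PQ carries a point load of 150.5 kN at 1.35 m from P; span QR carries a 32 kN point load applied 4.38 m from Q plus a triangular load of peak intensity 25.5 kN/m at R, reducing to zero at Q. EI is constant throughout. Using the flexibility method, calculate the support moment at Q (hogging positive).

Insert a hinge at Q; M_Q is the redundant, and each span becomes simply supported.
Rotations at Q on the released spans (each span's end-slope, ×1/EI):
  span PQ: point load 150.5 at a = 1.35: Pab(L + a)/(6LEI) = 171.4/EI
  span QR: point load 32 at a = 4.38: Pab(L + b)/(6LEI) = 84.11/EI
  span QR: triangular load, peak 25.5: 7w₀L³/(360EI) = 170.1/EI
  relative rotation θ_0 = (171.4 + 254.2)/EI = 425.6/EI
A unit hogging moment at Q produces rotation L₁/(3EI) + L₂/(3EI) = 4.133/EI.
Compatibility: M_Q·(L₁+L₂)/(3EI) = θ_0, giving M_Q = 103 kN·m (hogging).

M_Q = 103 kN·m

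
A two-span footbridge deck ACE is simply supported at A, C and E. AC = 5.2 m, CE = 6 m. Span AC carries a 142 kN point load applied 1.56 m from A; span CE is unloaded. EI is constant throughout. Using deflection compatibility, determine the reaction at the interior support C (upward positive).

R_C = 59.4 kN

Release continuity at C by inserting a hinge; the redundant is the internal moment M_C. The primary structure is two simply-supported spans AC and CE.
Discontinuity in slope at C on the released structure — sum the simple-span end rotations:
  span AC: point load 142 at a = 1.56: Pab(L + a)/(6LEI) = 174.7/EI
  relative rotation θ_0 = (174.7 + 0)/EI = 174.7/EI
A unit hogging moment at C produces rotation L₁/(3EI) + L₂/(3EI) = 3.733/EI.
Compatibility: M_C·(L₁+L₂)/(3EI) = θ_0, giving M_C = 46.8 kN·m (hogging).
Span AC, ΣM about A with M_C applied at C: R_C^{AC}·5.2 = 221.5 + 46.8, so R_C^{AC} = 51.6 kN and R_A = 142 − 51.6 = 90.4 kN.
Span CE, ΣM about E: R_C^{CE}·6 = 0 + 46.8, so R_C^{CE} = 7.799 kN and R_E = 0 − 7.799 = -7.799 kN.
R_C = 51.6 + 7.799 = 59.4 kN.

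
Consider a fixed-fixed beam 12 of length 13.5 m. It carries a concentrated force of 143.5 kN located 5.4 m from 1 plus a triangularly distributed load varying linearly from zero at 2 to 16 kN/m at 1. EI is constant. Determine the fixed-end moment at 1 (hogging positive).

Release both end moments; the primary structure is a simply-supported span 12 with redundants M_1 and M_2.
End rotations of the released simple span under the applied load (×1/EI):
  at 1: point load 143.5 at a = 5.4: Pab(L + b)/(6LEI) = 1674/EI
  at 2: point load 143.5 at a = 5.4: Pab(L + a)/(6LEI) = 1465/EI
  at 1: triangular load, peak 16: w₀L³/(45EI) = 874.8/EI
  at 2: triangular load, peak 16: 7w₀L³/(360EI) = 765.5/EI
  θ_10 = 2549/EI,  θ_20 = 2230/EI
Flexibility coefficients: a unit moment at one end gives L/(3EI) there and L/(6EI) at the far end, so f₁₁ = f₂₂ = 4.5/EI and f₁₂ = f₂₁ = 2.25/EI.
Compatibility — zero rotation at each built-in end:
  4.5 M_1 + 2.25 M_2 = 2549
  2.25 M_1 + 4.5 M_2 = 2230
Solving the pair gives M_1 = 424.8 kN·m and M_2 = 283.2 kN·m (hogging).

M_1 = 424.8 kN·m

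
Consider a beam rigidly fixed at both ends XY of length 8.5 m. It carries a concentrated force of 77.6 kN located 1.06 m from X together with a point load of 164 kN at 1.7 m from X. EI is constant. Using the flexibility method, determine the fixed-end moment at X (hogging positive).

M_X = 241.5 kN·m

Release both end moments; the primary structure is a simply-supported span XY with redundants M_X and M_Y.
On the primary (simply-supported) span, the end slopes from the loading are:
  at X: point load 77.6 at a = 1.06: Pab(L + b)/(6LEI) = 191.3/EI
  at Y: point load 77.6 at a = 1.06: Pab(L + a)/(6LEI) = 114.7/EI
  at X: point load 164 at a = 1.7: Pab(L + b)/(6LEI) = 568.8/EI
  at Y: point load 164 at a = 1.7: Pab(L + a)/(6LEI) = 379.2/EI
  θ_X0 = 760/EI,  θ_Y0 = 493.9/EI
Flexibility coefficients: a unit moment at one end gives L/(3EI) there and L/(6EI) at the far end, so f₁₁ = f₂₂ = 2.833/EI and f₁₂ = f₂₁ = 1.417/EI.
Compatibility — zero rotation at each built-in end:
  2.833 M_X + 1.417 M_Y = 760
  1.417 M_X + 2.833 M_Y = 493.9
Solving the pair gives M_X = 241.5 kN·m and M_Y = 53.59 kN·m (hogging).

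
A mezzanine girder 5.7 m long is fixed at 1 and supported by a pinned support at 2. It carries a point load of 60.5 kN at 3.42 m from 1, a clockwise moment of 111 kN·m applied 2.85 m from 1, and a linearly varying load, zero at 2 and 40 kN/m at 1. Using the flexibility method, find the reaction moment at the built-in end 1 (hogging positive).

M_1 = 130.7 kN·m

Remove the prop at 2; the released (primary) structure is a cantilever built in at 1.
Downward deflection at the released point 2 due to the loads:
  point load 60.5 at a = 3.42: Pa²(3L − a)/(6EI) = 1613/EI
  clockwise couple 111 at a = 2.85: M₀a(2L − a)/(2EI) = 1352/EI
  triangular load, peak 40 at the fixed end: w₀L⁴/(30EI) = 1407/EI
  δ_0 = 4373/EI
Flexibility coefficient — unit upward force at 2: δ_{22} = L³/(3EI) = 61.73/EI.
Compatibility at 2: δ_0 − R_2·δ_{22} = 0, so R_2 = 4373/61.73 = 70.84 kN.
Moment equilibrium about 1: M_1 = Σ(load moments about 1) − R_2·L = 534.5 − 70.84×5.7 = 130.7 kN·m.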